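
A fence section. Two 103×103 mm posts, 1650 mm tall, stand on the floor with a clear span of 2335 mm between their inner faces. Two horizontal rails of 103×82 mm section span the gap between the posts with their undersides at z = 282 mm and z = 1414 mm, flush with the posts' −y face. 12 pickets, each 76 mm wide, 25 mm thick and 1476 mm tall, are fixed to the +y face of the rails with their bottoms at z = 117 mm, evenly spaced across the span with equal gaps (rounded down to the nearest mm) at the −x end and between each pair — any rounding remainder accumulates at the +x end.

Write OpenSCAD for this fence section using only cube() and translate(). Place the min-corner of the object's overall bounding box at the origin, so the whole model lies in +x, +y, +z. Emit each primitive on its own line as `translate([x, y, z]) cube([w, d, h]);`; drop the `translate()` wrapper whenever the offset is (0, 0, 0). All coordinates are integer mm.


cube([103, 103, 1650]);
translate([2438, 0, 0]) cube([103, 103, 1650]);
translate([103, 0, 282]) cube([2335, 103, 82]);
translate([103, 0, 1414]) cube([2335, 103, 82]);
translate([212, 103, 117]) cube([76, 25, 1476]);
translate([397, 103, 117]) cube([76, 25, 1476]);
translate([582, 103, 117]) cube([76, 25, 1476]);
translate([767, 103, 117]) cube([76, 25, 1476]);
translate([952, 103, 117]) cube([76, 25, 1476]);
translate([1137, 103, 117]) cube([76, 25, 1476]);
translate([1322, 103, 117]) cube([76, 25, 1476]);
translate([1507, 103, 117]) cube([76, 25, 1476]);
translate([1692, 103, 117]) cube([76, 25, 1476]);
translate([1877, 103, 117]) cube([76, 25, 1476]);
translate([2062, 103, 117]) cube([76, 25, 1476]);
translate([2247, 103, 117]) cube([76, 25, 1476]);


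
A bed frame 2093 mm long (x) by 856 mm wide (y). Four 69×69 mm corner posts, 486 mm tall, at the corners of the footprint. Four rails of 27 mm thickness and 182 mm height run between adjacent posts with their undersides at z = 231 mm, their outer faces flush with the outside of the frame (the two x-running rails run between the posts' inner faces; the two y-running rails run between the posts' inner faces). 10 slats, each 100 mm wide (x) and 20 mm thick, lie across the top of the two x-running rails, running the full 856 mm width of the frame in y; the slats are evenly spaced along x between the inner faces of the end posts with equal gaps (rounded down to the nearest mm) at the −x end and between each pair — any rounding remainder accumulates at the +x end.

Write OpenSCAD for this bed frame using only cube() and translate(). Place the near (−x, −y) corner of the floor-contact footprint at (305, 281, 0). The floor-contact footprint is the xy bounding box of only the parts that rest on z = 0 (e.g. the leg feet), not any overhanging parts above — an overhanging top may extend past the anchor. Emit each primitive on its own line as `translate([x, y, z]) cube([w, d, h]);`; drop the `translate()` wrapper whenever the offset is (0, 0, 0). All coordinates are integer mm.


translate([305, 281, 0]) cube([69, 69, 486]);
translate([305, 1068, 0]) cube([69, 69, 486]);
translate([2329, 281, 0]) cube([69, 69, 486]);
translate([2329, 1068, 0]) cube([69, 69, 486]);
translate([374, 281, 231]) cube([1955, 27, 182]);
translate([374, 1110, 231]) cube([1955, 27, 182]);
translate([305, 350, 231]) cube([27, 718, 182]);
translate([2371, 350, 231]) cube([27, 718, 182]);
translate([460, 281, 413]) cube([100, 856, 20]);
translate([646, 281, 413]) cube([100, 856, 20]);
translate([832, 281, 413]) cube([100, 856, 20]);
translate([1018, 281, 413]) cube([100, 856, 20]);
translate([1204, 281, 413]) cube([100, 856, 20]);
translate([1390, 281, 413]) cube([100, 856, 20]);
translate([1576, 281, 413]) cube([100, 856, 20]);
translate([1762, 281, 413]) cube([100, 856, 20]);
translate([1948, 281, 413]) cube([100, 856, 20]);
translate([2134, 281, 413]) cube([100, 856, 20]);


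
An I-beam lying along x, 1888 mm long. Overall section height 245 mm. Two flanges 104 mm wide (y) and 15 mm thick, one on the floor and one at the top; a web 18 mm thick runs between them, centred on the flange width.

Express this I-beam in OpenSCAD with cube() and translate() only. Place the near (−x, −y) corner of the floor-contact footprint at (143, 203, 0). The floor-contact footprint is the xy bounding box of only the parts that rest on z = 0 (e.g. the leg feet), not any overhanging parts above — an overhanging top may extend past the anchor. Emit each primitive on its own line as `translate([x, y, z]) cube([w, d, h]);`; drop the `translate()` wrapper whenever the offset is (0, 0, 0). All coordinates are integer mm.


translate([143, 203, 0]) cube([1888, 104, 15]);
translate([143, 246, 15]) cube([1888, 18, 215]);
translate([143, 203, 230]) cube([1888, 104, 15]);


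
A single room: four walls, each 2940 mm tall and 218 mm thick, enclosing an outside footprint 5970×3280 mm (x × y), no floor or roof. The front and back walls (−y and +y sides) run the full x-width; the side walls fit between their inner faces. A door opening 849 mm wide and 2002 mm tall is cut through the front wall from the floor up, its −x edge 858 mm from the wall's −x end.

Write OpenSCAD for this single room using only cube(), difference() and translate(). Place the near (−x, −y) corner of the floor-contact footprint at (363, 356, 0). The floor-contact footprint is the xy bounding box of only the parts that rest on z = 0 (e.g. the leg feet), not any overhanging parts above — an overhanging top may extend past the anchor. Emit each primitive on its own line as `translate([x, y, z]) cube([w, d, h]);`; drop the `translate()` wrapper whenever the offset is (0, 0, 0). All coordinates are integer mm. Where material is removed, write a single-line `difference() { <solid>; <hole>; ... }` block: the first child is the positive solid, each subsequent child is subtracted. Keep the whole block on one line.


difference() { translate([363, 356, 0]) cube([5970, 218, 2940]); translate([1221, 356, 0]) cube([849, 218, 2002]); }
translate([363, 3418, 0]) cube([5970, 218, 2940]);
translate([363, 574, 0]) cube([218, 2844, 2940]);
translate([6115, 574, 0]) cube([218, 2844, 2940]);


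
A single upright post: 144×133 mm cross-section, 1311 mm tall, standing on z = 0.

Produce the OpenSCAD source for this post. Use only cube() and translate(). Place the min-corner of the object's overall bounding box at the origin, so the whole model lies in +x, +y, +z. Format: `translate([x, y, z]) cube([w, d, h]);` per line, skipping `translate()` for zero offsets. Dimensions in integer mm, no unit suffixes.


cube([144, 133, 1311]);


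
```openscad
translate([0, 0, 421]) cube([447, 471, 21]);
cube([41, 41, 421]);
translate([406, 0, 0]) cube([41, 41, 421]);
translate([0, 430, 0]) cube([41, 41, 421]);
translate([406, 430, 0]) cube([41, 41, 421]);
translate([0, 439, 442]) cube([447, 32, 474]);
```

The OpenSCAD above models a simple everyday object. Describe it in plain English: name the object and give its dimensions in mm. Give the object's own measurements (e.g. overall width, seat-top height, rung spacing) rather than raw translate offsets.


A chair. The seat is a 447×471×21 mm slab with its top at z = 442 mm, on four 41×41 mm corner legs (flush with the seat edges, standing on z = 0). A flat backrest 32 mm thick, 474 mm tall, spans the full seat width and rises from the seat top along its +y edge, rear face flush with the rear of the seat.


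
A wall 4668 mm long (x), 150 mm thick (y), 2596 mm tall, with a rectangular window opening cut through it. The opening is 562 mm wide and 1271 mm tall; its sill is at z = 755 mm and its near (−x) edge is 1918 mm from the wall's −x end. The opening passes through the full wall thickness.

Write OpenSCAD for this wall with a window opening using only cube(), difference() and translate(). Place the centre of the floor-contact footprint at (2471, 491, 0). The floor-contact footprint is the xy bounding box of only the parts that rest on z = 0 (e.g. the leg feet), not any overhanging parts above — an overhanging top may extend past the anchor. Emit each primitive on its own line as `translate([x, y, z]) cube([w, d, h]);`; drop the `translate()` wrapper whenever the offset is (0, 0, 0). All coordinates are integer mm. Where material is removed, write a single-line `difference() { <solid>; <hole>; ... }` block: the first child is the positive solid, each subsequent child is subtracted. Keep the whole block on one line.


difference() { translate([137, 416, 0]) cube([4668, 150, 2596]); translate([2055, 416, 755]) cube([562, 150, 1271]); }


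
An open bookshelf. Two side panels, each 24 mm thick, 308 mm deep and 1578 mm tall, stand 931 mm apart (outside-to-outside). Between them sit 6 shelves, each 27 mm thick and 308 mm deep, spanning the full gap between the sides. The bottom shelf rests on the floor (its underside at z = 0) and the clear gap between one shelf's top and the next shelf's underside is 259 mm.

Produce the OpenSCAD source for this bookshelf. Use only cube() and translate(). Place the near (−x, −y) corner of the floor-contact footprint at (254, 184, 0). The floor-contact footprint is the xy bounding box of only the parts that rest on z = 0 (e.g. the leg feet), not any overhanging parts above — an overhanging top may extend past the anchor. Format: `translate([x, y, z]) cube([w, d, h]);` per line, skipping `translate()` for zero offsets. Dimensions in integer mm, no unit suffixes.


translate([254, 184, 0]) cube([24, 308, 1578]);
translate([1161, 184, 0]) cube([24, 308, 1578]);
translate([278, 184, 0]) cube([883, 308, 27]);
translate([278, 184, 286]) cube([883, 308, 27]);
translate([278, 184, 572]) cube([883, 308, 27]);
translate([278, 184, 858]) cube([883, 308, 27]);
translate([278, 184, 1144]) cube([883, 308, 27]);
translate([278, 184, 1430]) cube([883, 308, 27]);


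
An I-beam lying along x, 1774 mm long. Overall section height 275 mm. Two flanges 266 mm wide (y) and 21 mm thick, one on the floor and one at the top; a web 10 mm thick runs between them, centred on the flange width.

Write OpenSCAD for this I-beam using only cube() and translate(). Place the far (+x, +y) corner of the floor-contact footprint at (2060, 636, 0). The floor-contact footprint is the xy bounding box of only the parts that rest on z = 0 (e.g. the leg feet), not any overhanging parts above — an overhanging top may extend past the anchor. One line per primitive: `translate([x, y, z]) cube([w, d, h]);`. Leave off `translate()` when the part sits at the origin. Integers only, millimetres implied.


translate([286, 370, 0]) cube([1774, 266, 21]);
translate([286, 498, 21]) cube([1774, 10, 233]);
translate([286, 370, 254]) cube([1774, 266, 21]);


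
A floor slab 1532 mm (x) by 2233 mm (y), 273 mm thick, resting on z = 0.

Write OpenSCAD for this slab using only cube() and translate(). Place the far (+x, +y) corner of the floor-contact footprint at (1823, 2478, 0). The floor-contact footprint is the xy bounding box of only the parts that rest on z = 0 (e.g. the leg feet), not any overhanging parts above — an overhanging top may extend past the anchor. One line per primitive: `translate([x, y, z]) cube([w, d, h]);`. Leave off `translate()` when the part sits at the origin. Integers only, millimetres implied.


translate([291, 245, 0]) cube([1532, 2233, 273]);


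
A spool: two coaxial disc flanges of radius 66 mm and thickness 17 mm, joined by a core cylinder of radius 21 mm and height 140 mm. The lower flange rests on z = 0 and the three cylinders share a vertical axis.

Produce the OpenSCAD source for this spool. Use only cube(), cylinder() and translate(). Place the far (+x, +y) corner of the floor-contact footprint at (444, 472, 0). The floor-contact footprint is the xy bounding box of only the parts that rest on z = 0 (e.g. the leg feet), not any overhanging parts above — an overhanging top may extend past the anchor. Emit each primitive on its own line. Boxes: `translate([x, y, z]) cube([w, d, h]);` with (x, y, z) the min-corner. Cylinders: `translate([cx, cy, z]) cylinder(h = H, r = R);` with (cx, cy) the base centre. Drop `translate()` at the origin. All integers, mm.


translate([378, 406, 0]) cylinder(h = 17, r = 66);
translate([378, 406, 17]) cylinder(h = 140, r = 21);
translate([378, 406, 157]) cylinder(h = 17, r = 66);


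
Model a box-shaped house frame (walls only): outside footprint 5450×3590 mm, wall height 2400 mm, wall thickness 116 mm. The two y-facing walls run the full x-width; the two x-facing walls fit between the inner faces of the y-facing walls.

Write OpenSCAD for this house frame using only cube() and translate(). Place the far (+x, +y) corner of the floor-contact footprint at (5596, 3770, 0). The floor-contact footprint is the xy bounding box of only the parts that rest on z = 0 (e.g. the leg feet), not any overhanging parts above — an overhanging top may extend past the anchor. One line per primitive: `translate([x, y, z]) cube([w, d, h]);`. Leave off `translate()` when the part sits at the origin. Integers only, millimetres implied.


translate([146, 180, 0]) cube([5450, 116, 2400]);
translate([146, 3654, 0]) cube([5450, 116, 2400]);
translate([146, 296, 0]) cube([116, 3358, 2400]);
translate([5480, 296, 0]) cube([116, 3358, 2400]);


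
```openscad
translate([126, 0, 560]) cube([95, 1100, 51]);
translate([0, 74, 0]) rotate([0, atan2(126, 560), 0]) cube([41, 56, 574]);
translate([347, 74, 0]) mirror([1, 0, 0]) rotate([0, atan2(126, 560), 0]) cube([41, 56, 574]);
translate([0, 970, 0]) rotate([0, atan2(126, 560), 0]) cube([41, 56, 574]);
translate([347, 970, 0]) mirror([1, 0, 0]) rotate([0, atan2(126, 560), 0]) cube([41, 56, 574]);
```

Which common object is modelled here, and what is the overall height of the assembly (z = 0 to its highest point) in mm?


A sawhorse. The overall height is 611 mm.

A beam across two mirrored pairs of raked legs — a sawhorse. The beam's underside is at z = 560 (matching the legs' vertical rise in atan2(126, 560)) and the beam is 51 mm tall, so its top is at 560 + 51 = 611 mm. The raked legs top out at the beam's underside, so that is the highest point.


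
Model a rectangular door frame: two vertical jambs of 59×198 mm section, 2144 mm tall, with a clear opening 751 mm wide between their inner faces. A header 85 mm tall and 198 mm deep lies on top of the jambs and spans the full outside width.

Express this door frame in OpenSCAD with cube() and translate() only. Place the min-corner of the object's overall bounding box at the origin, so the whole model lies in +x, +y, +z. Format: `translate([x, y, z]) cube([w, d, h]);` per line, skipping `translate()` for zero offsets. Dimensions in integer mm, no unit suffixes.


cube([59, 198, 2144]);
translate([810, 0, 0]) cube([59, 198, 2144]);
translate([0, 0, 2144]) cube([869, 198, 85]);


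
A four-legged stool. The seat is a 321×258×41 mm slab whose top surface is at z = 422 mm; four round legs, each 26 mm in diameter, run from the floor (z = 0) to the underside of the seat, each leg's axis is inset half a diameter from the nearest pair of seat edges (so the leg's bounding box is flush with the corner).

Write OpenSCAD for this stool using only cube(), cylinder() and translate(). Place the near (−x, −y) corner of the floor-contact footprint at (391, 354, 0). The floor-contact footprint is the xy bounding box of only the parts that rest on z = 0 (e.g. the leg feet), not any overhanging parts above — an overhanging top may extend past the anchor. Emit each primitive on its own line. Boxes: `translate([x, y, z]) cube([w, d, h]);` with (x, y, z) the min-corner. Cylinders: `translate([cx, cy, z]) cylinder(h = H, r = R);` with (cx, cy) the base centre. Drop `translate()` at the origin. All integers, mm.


// leg_h = 422 - 41 = 381
translate([391, 354, 381]) cube([321, 258, 41]);
translate([404, 367, 0]) cylinder(h = 381, r = 13);
translate([699, 367, 0]) cylinder(h = 381, r = 13);
translate([404, 599, 0]) cylinder(h = 381, r = 13);
translate([699, 599, 0]) cylinder(h = 381, r = 13);


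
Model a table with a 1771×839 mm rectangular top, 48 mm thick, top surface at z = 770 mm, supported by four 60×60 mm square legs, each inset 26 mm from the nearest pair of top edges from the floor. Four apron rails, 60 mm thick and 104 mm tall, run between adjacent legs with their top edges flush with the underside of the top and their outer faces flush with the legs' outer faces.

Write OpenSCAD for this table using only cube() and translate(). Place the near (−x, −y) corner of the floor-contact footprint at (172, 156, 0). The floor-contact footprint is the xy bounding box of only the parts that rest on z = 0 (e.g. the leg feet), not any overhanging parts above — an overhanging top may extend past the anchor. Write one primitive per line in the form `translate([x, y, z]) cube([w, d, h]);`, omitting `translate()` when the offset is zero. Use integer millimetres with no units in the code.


translate([146, 130, 722]) cube([1771, 839, 48]);
translate([172, 156, 0]) cube([60, 60, 722]);
translate([1831, 156, 0]) cube([60, 60, 722]);
translate([172, 883, 0]) cube([60, 60, 722]);
translate([1831, 883, 0]) cube([60, 60, 722]);
translate([232, 156, 618]) cube([1599, 60, 104]);
translate([232, 883, 618]) cube([1599, 60, 104]);
translate([172, 216, 618]) cube([60, 667, 104]);
translate([1831, 216, 618]) cube([60, 667, 104]);


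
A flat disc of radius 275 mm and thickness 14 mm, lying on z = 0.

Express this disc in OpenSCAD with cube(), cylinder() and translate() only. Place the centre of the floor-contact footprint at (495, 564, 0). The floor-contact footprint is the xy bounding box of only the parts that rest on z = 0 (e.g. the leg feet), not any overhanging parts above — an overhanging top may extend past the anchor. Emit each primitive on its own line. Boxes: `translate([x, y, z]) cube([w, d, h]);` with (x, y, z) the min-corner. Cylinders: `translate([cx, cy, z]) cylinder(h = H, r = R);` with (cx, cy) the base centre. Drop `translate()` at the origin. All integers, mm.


translate([495, 564, 0]) cylinder(h = 14, r = 275);


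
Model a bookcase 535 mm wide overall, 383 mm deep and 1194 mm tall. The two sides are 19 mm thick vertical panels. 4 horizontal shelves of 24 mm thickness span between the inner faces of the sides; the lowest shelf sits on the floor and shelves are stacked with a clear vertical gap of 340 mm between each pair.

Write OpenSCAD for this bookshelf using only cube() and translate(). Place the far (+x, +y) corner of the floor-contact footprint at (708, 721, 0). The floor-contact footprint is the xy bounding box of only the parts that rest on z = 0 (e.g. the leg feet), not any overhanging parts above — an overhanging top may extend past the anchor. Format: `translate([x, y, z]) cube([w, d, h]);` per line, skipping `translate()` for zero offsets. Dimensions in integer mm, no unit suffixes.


translate([173, 338, 0]) cube([19, 383, 1194]);
translate([689, 338, 0]) cube([19, 383, 1194]);
translate([192, 338, 0]) cube([497, 383, 24]);
translate([192, 338, 364]) cube([497, 383, 24]);
translate([192, 338, 728]) cube([497, 383, 24]);
translate([192, 338, 1092]) cube([497, 383, 24]);


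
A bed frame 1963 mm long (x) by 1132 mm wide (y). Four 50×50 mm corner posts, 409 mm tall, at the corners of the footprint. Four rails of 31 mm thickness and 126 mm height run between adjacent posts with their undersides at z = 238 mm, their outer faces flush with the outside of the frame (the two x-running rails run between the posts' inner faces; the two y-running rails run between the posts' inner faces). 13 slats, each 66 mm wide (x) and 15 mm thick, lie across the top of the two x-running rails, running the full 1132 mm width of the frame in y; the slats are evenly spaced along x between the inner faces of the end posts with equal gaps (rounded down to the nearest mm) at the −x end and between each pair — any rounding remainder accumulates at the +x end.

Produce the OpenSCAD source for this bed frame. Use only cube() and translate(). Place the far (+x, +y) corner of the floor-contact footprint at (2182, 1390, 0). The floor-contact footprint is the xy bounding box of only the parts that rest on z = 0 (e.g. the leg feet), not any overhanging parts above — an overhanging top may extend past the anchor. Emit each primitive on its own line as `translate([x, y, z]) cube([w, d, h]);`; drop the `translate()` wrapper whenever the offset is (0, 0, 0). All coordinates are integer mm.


translate([219, 258, 0]) cube([50, 50, 409]);
translate([219, 1340, 0]) cube([50, 50, 409]);
translate([2132, 258, 0]) cube([50, 50, 409]);
translate([2132, 1340, 0]) cube([50, 50, 409]);
translate([269, 258, 238]) cube([1863, 31, 126]);
translate([269, 1359, 238]) cube([1863, 31, 126]);
translate([219, 308, 238]) cube([31, 1032, 126]);
translate([2151, 308, 238]) cube([31, 1032, 126]);
translate([340, 258, 364]) cube([66, 1132, 15]);
translate([477, 258, 364]) cube([66, 1132, 15]);
translate([614, 258, 364]) cube([66, 1132, 15]);
translate([751, 258, 364]) cube([66, 1132, 15]);
translate([888, 258, 364]) cube([66, 1132, 15]);
translate([1025, 258, 364]) cube([66, 1132, 15]);
translate([1162, 258, 364]) cube([66, 1132, 15]);
translate([1299, 258, 364]) cube([66, 1132, 15]);
translate([1436, 258, 364]) cube([66, 1132, 15]);
translate([1573, 258, 364]) cube([66, 1132, 15]);
translate([1710, 258, 364]) cube([66, 1132, 15]);
translate([1847, 258, 364]) cube([66, 1132, 15]);
translate([1984, 258, 364]) cube([66, 1132, 15]);


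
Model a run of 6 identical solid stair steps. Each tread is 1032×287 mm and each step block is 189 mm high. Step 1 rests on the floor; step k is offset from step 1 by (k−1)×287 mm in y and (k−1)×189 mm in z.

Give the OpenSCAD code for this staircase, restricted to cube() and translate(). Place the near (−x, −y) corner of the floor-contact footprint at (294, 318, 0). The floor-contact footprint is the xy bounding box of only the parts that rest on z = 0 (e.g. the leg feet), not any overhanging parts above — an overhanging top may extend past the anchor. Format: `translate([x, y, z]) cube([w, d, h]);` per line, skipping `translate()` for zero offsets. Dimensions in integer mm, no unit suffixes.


translate([294, 318, 0]) cube([1032, 287, 189]);
translate([294, 605, 189]) cube([1032, 287, 189]);
translate([294, 892, 378]) cube([1032, 287, 189]);
translate([294, 1179, 567]) cube([1032, 287, 189]);
translate([294, 1466, 756]) cube([1032, 287, 189]);
translate([294, 1753, 945]) cube([1032, 287, 189]);


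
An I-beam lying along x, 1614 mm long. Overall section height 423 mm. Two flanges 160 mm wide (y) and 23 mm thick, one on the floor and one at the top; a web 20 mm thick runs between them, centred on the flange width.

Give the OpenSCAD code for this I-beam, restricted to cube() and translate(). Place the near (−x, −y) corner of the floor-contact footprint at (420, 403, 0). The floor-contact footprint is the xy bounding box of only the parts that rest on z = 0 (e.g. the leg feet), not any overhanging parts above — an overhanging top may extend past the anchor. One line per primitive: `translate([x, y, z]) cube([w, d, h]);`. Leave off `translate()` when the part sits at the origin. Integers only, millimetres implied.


translate([420, 403, 0]) cube([1614, 160, 23]);
translate([420, 473, 23]) cube([1614, 20, 377]);
translate([420, 403, 400]) cube([1614, 160, 23]);


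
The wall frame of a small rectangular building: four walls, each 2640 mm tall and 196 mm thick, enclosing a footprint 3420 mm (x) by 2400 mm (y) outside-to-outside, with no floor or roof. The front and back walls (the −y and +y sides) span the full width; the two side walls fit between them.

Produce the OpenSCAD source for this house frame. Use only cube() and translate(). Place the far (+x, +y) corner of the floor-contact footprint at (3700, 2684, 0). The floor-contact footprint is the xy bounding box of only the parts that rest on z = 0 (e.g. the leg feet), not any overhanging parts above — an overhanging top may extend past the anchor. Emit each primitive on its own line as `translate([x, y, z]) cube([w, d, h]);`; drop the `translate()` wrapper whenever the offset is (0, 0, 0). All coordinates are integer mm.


translate([280, 284, 0]) cube([3420, 196, 2640]);
translate([280, 2488, 0]) cube([3420, 196, 2640]);
translate([280, 480, 0]) cube([196, 2008, 2640]);
translate([3504, 480, 0]) cube([196, 2008, 2640]);


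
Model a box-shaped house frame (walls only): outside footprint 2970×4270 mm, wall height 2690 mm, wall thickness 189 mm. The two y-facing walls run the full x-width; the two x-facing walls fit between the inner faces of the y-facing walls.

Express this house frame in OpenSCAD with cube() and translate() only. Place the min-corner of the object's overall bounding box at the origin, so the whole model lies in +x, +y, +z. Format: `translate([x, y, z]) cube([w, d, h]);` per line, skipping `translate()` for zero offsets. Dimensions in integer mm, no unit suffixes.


cube([2970, 189, 2690]);
translate([0, 4081, 0]) cube([2970, 189, 2690]);
translate([0, 189, 0]) cube([189, 3892, 2690]);
translate([2781, 189, 0]) cube([189, 3892, 2690]);


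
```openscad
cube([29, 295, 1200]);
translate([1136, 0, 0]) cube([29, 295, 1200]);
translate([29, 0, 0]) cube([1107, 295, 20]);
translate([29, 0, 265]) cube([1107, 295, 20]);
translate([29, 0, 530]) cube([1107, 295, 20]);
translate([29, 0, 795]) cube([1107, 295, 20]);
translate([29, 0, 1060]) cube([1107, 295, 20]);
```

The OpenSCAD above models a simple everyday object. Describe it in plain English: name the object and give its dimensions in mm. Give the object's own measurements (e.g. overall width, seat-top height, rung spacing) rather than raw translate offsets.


An open bookshelf. Two side panels, each 29 mm thick, 295 mm deep and 1200 mm tall, stand 1165 mm apart (outside-to-outside). Between them sit 5 shelves, each 20 mm thick and 295 mm deep, spanning the full gap between the sides. The bottom shelf rests on the floor (its underside at z = 0) and the clear gap between one shelf's top and the next shelf's underside is 245 mm.


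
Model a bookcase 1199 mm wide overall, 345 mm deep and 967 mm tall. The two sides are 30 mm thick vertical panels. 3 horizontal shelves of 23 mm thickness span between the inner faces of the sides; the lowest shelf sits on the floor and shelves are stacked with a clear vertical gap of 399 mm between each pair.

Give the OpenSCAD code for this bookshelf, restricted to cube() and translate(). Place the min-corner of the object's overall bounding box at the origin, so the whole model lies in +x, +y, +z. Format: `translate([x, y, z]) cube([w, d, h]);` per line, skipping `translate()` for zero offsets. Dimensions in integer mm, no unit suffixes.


cube([30, 345, 967]);
translate([1169, 0, 0]) cube([30, 345, 967]);
translate([30, 0, 0]) cube([1139, 345, 23]);
translate([30, 0, 422]) cube([1139, 345, 23]);
translate([30, 0, 844]) cube([1139, 345, 23]);


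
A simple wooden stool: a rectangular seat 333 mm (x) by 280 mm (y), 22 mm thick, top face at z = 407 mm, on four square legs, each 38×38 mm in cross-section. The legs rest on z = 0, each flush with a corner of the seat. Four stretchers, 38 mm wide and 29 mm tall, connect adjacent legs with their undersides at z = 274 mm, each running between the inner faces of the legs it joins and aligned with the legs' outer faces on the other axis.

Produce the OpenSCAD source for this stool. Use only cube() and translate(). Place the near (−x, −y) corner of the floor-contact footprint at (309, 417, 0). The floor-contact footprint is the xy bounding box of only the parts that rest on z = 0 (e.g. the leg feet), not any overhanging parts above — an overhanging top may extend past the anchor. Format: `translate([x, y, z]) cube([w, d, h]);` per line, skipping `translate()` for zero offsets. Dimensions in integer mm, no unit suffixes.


// leg_h = 407 - 22 = 385
// stretcher span = 333 - 2*38 = 257
translate([309, 417, 385]) cube([333, 280, 22]);
translate([309, 417, 0]) cube([38, 38, 385]);
translate([604, 417, 0]) cube([38, 38, 385]);
translate([309, 659, 0]) cube([38, 38, 385]);
translate([604, 659, 0]) cube([38, 38, 385]);
translate([347, 417, 274]) cube([257, 38, 29]);
translate([347, 659, 274]) cube([257, 38, 29]);
translate([309, 455, 274]) cube([38, 204, 29]);
translate([604, 455, 274]) cube([38, 204, 29]);


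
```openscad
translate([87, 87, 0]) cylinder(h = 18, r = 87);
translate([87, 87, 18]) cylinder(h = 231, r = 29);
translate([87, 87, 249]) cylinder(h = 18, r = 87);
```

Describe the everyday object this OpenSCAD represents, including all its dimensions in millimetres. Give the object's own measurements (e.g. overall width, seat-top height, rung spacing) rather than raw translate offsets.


A spool: two coaxial disc flanges of radius 87 mm and thickness 18 mm, joined by a core cylinder of radius 29 mm and height 231 mm. The lower flange rests on z = 0 and the three cylinders share a vertical axis.


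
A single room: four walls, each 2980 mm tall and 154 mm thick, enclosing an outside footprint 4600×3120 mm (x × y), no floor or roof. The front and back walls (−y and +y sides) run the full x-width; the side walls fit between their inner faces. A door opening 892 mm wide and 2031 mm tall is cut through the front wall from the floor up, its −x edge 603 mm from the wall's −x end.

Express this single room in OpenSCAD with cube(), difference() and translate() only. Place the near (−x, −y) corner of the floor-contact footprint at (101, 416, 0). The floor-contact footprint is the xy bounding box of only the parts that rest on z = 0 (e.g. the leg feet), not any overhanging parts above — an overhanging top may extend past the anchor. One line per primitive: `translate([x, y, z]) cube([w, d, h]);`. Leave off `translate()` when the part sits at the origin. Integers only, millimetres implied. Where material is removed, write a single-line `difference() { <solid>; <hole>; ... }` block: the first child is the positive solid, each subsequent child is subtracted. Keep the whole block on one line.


difference() { translate([101, 416, 0]) cube([4600, 154, 2980]); translate([704, 416, 0]) cube([892, 154, 2031]); }
translate([101, 3382, 0]) cube([4600, 154, 2980]);
translate([101, 570, 0]) cube([154, 2812, 2980]);
translate([4547, 570, 0]) cube([154, 2812, 2980]);


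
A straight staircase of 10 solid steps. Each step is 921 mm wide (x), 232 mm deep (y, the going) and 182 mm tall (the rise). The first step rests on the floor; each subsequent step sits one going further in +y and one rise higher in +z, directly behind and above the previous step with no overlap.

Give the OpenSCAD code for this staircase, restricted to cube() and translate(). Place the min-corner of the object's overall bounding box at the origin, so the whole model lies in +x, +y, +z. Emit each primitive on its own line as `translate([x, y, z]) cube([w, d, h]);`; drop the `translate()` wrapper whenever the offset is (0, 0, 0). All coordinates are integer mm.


cube([921, 232, 182]);
translate([0, 232, 182]) cube([921, 232, 182]);
translate([0, 464, 364]) cube([921, 232, 182]);
translate([0, 696, 546]) cube([921, 232, 182]);
translate([0, 928, 728]) cube([921, 232, 182]);
translate([0, 1160, 910]) cube([921, 232, 182]);
translate([0, 1392, 1092]) cube([921, 232, 182]);
translate([0, 1624, 1274]) cube([921, 232, 182]);
translate([0, 1856, 1456]) cube([921, 232, 182]);
translate([0, 2088, 1638]) cube([921, 232, 182]);


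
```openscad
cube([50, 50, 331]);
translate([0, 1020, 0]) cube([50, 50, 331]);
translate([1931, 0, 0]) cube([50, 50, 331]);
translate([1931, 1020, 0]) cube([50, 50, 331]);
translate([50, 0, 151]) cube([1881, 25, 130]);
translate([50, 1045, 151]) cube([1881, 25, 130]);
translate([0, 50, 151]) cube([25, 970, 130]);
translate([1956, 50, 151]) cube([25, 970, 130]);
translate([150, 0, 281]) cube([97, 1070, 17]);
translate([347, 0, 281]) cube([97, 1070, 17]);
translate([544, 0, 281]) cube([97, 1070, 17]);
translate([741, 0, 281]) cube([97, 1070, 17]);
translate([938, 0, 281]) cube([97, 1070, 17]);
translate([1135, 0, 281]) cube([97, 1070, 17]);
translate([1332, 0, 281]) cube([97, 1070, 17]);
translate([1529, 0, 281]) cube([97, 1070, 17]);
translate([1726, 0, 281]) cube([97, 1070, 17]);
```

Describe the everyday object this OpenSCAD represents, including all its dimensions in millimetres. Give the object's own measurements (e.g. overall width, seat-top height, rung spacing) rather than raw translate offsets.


A bed frame 1981 mm long (x) by 1070 mm wide (y). Four 50×50 mm corner posts, 331 mm tall, at the corners of the footprint. Four rails of 25 mm thickness and 130 mm height run between adjacent posts with their undersides at z = 151 mm, their outer faces flush with the outside of the frame (the two x-running rails run between the posts' inner faces; the two y-running rails run between the posts' inner faces). 9 slats, each 97 mm wide (x) and 17 mm thick, lie across the top of the two x-running rails, running the full 1070 mm width of the frame in y; along x they sit between the end posts with a 100 mm gap after the −x posts and between neighbouring slats, leaving 108 mm before the +x posts.


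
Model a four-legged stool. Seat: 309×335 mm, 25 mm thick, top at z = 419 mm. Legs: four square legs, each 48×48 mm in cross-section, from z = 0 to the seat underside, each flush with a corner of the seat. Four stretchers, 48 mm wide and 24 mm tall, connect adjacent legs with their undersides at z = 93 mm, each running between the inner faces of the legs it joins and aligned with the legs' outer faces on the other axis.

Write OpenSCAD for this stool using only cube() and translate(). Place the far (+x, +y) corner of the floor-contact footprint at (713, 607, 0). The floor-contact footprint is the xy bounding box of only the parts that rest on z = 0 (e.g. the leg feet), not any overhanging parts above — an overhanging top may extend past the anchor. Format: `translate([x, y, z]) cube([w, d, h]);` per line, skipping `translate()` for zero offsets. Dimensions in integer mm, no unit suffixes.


// leg_h = 419 - 25 = 394
// stretcher span = 309 - 2*48 = 213
translate([404, 272, 394]) cube([309, 335, 25]);
translate([404, 272, 0]) cube([48, 48, 394]);
translate([665, 272, 0]) cube([48, 48, 394]);
translate([404, 559, 0]) cube([48, 48, 394]);
translate([665, 559, 0]) cube([48, 48, 394]);
translate([452, 272, 93]) cube([213, 48, 24]);
translate([452, 559, 93]) cube([213, 48, 24]);
translate([404, 320, 93]) cube([48, 239, 24]);
translate([665, 320, 93]) cube([48, 239, 24]);


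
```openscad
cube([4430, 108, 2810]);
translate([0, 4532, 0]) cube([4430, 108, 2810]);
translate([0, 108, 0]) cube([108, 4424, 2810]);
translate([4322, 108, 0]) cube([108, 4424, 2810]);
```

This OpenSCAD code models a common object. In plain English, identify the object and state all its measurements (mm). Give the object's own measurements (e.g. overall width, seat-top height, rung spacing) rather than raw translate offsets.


The wall frame of a small rectangular building: four walls, each 2810 mm tall and 108 mm thick, enclosing a footprint 4430 mm (x) by 4640 mm (y) outside-to-outside, with no floor or roof. The front and back walls (the −y and +y sides) span the full width; the two side walls fit between them.


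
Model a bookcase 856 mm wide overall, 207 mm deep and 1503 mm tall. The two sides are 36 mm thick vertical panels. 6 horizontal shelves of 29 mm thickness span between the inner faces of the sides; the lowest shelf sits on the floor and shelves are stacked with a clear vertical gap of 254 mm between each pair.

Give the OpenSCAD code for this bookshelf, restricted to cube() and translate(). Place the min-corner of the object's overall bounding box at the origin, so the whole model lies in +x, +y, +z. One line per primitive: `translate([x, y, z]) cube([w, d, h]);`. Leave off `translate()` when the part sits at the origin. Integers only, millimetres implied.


cube([36, 207, 1503]);
translate([820, 0, 0]) cube([36, 207, 1503]);
translate([36, 0, 0]) cube([784, 207, 29]);
translate([36, 0, 283]) cube([784, 207, 29]);
translate([36, 0, 566]) cube([784, 207, 29]);
translate([36, 0, 849]) cube([784, 207, 29]);
translate([36, 0, 1132]) cube([784, 207, 29]);
translate([36, 0, 1415]) cube([784, 207, 29]);


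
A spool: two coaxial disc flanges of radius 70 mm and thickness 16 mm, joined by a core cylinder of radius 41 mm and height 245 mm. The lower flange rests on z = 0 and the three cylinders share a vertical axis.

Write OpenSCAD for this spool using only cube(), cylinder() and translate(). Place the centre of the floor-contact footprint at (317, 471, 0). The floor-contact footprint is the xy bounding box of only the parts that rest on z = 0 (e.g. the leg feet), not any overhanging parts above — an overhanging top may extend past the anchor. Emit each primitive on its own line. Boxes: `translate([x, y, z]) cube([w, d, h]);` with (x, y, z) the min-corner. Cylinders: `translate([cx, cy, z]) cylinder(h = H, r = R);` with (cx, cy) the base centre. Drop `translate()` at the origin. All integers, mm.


translate([317, 471, 0]) cylinder(h = 16, r = 70);
translate([317, 471, 16]) cylinder(h = 245, r = 41);
translate([317, 471, 261]) cylinder(h = 16, r = 70);


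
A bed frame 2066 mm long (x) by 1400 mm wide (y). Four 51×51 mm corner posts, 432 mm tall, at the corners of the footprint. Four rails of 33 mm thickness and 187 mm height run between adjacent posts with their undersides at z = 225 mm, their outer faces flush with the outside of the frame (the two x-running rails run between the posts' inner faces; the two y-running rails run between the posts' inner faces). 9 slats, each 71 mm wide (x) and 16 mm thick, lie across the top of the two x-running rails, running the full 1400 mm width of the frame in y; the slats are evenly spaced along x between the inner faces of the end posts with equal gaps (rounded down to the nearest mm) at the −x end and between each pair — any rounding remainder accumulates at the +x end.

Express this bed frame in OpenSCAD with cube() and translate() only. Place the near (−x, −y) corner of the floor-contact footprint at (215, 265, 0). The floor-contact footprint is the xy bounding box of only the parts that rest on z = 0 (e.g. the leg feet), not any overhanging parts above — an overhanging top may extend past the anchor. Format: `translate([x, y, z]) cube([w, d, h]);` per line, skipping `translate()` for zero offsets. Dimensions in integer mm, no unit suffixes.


// slat z = rail_z + rail_h = 225 + 187 = 412
// slat gap = ⌊(1964 − 9·71) / 10⌋ = 132
translate([215, 265, 0]) cube([51, 51, 432]);
translate([215, 1614, 0]) cube([51, 51, 432]);
translate([2230, 265, 0]) cube([51, 51, 432]);
translate([2230, 1614, 0]) cube([51, 51, 432]);
translate([266, 265, 225]) cube([1964, 33, 187]);
translate([266, 1632, 225]) cube([1964, 33, 187]);
translate([215, 316, 225]) cube([33, 1298, 187]);
translate([2248, 316, 225]) cube([33, 1298, 187]);
translate([398, 265, 412]) cube([71, 1400, 16]);
translate([601, 265, 412]) cube([71, 1400, 16]);
translate([804, 265, 412]) cube([71, 1400, 16]);
translate([1007, 265, 412]) cube([71, 1400, 16]);
translate([1210, 265, 412]) cube([71, 1400, 16]);
translate([1413, 265, 412]) cube([71, 1400, 16]);
translate([1616, 265, 412]) cube([71, 1400, 16]);
translate([1819, 265, 412]) cube([71, 1400, 16]);
translate([2022, 265, 412]) cube([71, 1400, 16]);


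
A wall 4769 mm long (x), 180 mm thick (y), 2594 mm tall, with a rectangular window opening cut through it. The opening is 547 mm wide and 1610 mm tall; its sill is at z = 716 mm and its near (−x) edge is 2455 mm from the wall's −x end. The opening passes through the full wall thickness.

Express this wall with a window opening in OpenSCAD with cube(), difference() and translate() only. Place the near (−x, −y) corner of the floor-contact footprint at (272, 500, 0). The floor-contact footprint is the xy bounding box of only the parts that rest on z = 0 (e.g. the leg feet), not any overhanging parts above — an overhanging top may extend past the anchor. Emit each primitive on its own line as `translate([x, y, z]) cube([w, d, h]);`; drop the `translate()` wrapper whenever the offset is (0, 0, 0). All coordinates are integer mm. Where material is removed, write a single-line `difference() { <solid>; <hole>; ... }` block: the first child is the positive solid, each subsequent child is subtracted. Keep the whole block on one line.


difference() { translate([272, 500, 0]) cube([4769, 180, 2594]); translate([2727, 500, 716]) cube([547, 180, 1610]); }
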